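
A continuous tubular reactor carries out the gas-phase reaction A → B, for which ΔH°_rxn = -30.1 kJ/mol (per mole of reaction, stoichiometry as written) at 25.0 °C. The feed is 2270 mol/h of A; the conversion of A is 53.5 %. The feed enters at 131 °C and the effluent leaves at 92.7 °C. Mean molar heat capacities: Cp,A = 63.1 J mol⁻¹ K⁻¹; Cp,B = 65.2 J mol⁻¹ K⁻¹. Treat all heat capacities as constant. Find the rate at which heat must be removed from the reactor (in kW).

Extent of reaction ξ = 0.535 × 2270 = 1214.5 mol/h
Reaction term: ξ·ΔH°_rxn = 1214.5 × -30.1 = -36555 kJ/h
Sensible, feed 131→25 °C: -15183 kJ/h
Outlet flows (mol/h): A 1055.5, B 1214.5
Sensible, products 25→92.7 °C: 9869.8 kJ/h
Q = ΔH = -41868 kJ/h = -11.63 kW
Heat removed = 11.63 kW

Q_out = 11.6 kW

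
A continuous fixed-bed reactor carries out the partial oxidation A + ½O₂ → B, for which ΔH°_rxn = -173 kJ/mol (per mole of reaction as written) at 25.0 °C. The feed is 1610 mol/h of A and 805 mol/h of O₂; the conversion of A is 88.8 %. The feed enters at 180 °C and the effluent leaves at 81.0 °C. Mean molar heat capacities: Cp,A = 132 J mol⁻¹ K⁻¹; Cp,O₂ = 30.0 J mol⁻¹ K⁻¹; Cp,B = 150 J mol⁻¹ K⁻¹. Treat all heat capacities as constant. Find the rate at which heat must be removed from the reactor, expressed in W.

Extent of reaction ξ = 0.888 × 1610 = 1429.7 mol/h
Reaction term: ξ·ΔH°_rxn = 1429.7 × -173 = -247330 kJ/h
Sensible, feed 180→25 °C: -36684 kJ/h
Outlet flows (mol/h): A 180.32, O₂ 90.16, B 1429.7
Sensible, products 25→81.0 °C: 13494 kJ/h
Q = ΔH = -270520 kJ/h = -75.146 kW
Heat removed = 75146 W

Q_out = 75100 W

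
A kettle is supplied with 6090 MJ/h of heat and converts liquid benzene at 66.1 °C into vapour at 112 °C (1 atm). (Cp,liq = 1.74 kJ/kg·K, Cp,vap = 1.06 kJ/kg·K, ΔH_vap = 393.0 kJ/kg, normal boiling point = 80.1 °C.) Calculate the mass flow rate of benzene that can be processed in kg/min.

ṁ = 225 kg/min

Δh = 1.74×(80.1−66.1) + 393.0 + 1.06×(112−80.1) = 451.17 kJ/kg
Q = 6090 MJ/h = 1691.7 kJ/s = 101500 kJ/min
ṁ = Q/Δh = 101500 / 451.17 = 224.97 kg/min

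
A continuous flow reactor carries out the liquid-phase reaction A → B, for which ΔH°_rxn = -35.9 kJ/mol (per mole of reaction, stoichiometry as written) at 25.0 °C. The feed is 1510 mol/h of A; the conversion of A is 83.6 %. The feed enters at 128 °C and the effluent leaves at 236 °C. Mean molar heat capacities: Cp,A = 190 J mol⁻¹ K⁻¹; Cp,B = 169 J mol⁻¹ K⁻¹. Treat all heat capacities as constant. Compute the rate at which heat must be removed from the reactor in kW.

Extent of reaction ξ = 0.836 × 1510 = 1262.4 mol/h
Reaction term: ξ·ΔH°_rxn = 1262.4 × -35.9 = -45319 kJ/h
Sensible, feed 128→25 °C: -29551 kJ/h
Outlet flows (mol/h): A 247.64, B 1262.4
Sensible, products 25→236 °C: 54942 kJ/h
Q = ΔH = -19927 kJ/h = -5.5353 kW
Heat removed = 5.5353 kW

Q_out = 5.54 kW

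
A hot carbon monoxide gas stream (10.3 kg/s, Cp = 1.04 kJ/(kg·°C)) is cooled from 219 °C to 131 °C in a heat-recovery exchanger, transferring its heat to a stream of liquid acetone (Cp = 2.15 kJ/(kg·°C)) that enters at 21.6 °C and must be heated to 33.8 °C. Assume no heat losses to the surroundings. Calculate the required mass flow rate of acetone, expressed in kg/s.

ṁ_c = 35.9 kg/s

Heat released by hot stream: Q = 10.3 × 1.04 × (219 − 131) = 942.66 kJ/s
Energy balance on cold side (adiabatic exchanger): Q = ṁ_c·Cp_c·(T_c,out − T_c,in)
ṁ_c = 942.66 / [2.15 × (33.8 − 21.6)] = 35.938 kg/s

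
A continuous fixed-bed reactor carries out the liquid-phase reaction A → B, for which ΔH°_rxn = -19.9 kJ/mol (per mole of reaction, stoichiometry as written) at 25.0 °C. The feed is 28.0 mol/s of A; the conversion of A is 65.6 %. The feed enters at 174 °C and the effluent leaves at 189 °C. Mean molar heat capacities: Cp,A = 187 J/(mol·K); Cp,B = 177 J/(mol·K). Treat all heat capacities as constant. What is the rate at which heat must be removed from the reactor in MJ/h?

Q_out = 1140 MJ/h

Extent of reaction ξ = 0.656 × 28.0 = 18.368 mol/s
Reaction term: ξ·ΔH°_rxn = 18.368 × -19.9 = -365.52 kJ/s
Sensible, feed 174→25 °C: -780.16 kJ/s
Outlet flows (mol/s): A 9.632, B 18.368
Sensible, products 25→189 °C: 828.58 kJ/s
Q = ΔH = -317.11 kJ/s = -317.11 kW
Heat removed = 1141.6 MJ/h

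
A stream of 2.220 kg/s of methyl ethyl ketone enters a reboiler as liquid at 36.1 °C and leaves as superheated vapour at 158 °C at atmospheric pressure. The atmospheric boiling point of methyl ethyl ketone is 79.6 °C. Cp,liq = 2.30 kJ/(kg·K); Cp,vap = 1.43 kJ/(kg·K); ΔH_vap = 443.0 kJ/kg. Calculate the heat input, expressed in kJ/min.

liquid 36.1→79.6 °C: 100.05 kJ/kg
vaporisation at 79.6 °C: 443 kJ/kg
vapour 79.6→158 °C: 112.11 kJ/kg
Δh = 100.05 + 443 + 112.11 = 655.16 kJ/kg
Q = ṁ·Δh = 2.220 kg/s × 655.16 kJ/kg = 1454.5 kJ/s
|Q| = 1454.5 kW = 87268 kJ/min

Q = 87300 kJ/min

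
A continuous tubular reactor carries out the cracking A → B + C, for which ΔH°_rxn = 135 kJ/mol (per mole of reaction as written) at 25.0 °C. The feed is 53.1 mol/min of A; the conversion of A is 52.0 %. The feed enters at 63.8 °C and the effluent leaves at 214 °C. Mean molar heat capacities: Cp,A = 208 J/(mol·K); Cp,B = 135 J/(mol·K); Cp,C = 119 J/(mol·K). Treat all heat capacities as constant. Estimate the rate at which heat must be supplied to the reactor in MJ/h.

Extent of reaction ξ = 0.520 × 53.1 = 27.612 mol/min
Reaction term: ξ·ΔH°_rxn = 27.612 × 135 = 3727.6 kJ/min
Sensible, feed 63.8→25 °C: -428.54 kJ/min
Outlet flows (mol/min): A 25.488, B 27.612, C 27.612
Sensible, products 25→214 °C: 2327.5 kJ/min
Q = ΔH = 5626.6 kJ/min = 93.777 kW
Heat supplied = 337.6 MJ/h

Q_in = 338 MJ/h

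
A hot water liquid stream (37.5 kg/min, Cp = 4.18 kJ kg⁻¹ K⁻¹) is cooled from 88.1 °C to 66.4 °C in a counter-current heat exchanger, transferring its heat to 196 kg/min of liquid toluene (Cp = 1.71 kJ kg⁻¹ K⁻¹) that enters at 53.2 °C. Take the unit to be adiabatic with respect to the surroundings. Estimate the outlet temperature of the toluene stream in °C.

Heat released by hot stream: Q = 37.5 × 4.18 × (88.1 − 66.4) = 3401.5 kJ/min
Energy balance on cold side (adiabatic exchanger): Q = ṁ_c·Cp_c·(T_c,out − T_c,in)
T_c,out = 53.2 + 3401.5/(196 × 1.71) = 63.349 °C

T_c,out = 63.3 °C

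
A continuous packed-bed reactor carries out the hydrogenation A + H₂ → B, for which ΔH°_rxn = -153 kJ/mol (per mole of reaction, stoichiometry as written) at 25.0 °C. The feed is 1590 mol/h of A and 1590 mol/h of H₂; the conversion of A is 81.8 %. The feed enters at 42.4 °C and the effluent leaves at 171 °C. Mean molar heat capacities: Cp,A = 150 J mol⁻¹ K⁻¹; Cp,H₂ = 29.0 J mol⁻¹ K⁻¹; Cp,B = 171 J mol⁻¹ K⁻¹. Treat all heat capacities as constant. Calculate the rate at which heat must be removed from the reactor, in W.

Q_out = 45500 W

Extent of reaction ξ = 0.818 × 1590 = 1300.6 mol/h
Reaction term: ξ·ΔH°_rxn = 1300.6 × -153 = -198990 kJ/h
Sensible, feed 42.4→25 °C: -4952.2 kJ/h
Outlet flows (mol/h): A 289.38, H₂ 289.38, B 1300.6
Sensible, products 25→171 °C: 40034 kJ/h
Q = ΔH = -163910 kJ/h = -45.531 kW
Heat removed = 45531 W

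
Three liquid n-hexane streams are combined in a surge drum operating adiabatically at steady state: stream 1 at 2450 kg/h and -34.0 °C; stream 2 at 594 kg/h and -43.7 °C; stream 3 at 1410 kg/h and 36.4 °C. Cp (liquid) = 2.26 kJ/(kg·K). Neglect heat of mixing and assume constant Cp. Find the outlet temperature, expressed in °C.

Energy balance with Q = 0: Σ ṁᵢCp,ᵢ(T_out − Tᵢ) = 0
Σ ṁᵢCp,ᵢTᵢ = 2450×2.26×-34.0 + 594×2.26×-43.7 + 1410×2.26×36.4 = -130930
Σ ṁᵢCp,ᵢ = 2450×2.26 + 594×2.26 + 1410×2.26 = 10066
T_out = -130930 / 10066 = -13.007 °C

T_out = -13.0 °C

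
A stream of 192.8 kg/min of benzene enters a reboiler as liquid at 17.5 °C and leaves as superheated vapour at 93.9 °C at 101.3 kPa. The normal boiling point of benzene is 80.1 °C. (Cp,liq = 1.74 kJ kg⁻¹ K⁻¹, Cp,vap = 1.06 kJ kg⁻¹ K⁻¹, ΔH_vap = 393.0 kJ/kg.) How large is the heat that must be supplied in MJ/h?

liquid 17.5→80.1 °C: 108.92 kJ/kg
vaporisation at 80.1 °C: 393 kJ/kg
vapour 80.1→93.9 °C: 14.628 kJ/kg
Δh = 108.92 + 393 + 14.628 = 516.55 kJ/kg
Q = ṁ·Δh = 192.8 kg/min × 516.55 kJ/kg = 99591 kJ/min
|Q| = 1659.9 kW = 5975.5 MJ/h

Q = 5980 MJ/h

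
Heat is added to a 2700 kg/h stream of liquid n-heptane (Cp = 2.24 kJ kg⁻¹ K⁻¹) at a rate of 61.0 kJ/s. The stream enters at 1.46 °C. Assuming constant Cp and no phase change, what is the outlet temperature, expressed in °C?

Q = 61.0 kJ/s = 219600 kJ/h
ΔT = Q/(ṁ·Cp) = 219600/(2700×2.24) = 36.31 K
T_out = 1.46 + 36.31 = 37.77 °C

T_out = 37.8 °C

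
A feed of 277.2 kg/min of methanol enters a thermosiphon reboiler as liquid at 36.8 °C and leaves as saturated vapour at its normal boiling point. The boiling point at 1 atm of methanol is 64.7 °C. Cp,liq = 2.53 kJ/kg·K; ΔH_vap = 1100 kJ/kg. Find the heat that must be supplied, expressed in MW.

Q = 5.41 MW

liquid 36.8→64.7 °C: 70.587 kJ/kg
vaporisation at 64.7 °C: 1100 kJ/kg
Δh = 70.587 + 1100 = 1170.6 kJ/kg
Q = ṁ·Δh = 277.2 kg/min × 1170.6 kJ/kg = 324490 kJ/min
|Q| = 5408.1 kW = 5.4081 MW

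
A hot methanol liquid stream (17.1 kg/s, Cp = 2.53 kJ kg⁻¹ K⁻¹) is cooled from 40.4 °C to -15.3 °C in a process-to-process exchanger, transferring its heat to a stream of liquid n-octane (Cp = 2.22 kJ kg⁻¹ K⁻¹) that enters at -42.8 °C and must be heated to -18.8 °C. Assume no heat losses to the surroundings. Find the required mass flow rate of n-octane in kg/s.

Heat released by hot stream: Q = 17.1 × 2.53 × (40.4 − -15.3) = 2409.7 kJ/s
Energy balance on cold side (adiabatic exchanger): Q = ṁ_c·Cp_c·(T_c,out − T_c,in)
ṁ_c = 2409.7 / [2.22 × (-18.8 − -42.8)] = 45.228 kg/s

ṁ_c = 45.2 kg/s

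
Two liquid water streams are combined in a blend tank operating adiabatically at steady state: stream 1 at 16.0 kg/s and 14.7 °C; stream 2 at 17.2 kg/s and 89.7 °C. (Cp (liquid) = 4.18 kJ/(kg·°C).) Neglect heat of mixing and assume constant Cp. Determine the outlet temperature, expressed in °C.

T_out = 53.6 °C

Energy balance with Q = 0: Σ ṁᵢCp,ᵢ(T_out − Tᵢ) = 0
T_out = Σ ṁᵢCp,ᵢTᵢ / Σ ṁᵢCp,ᵢ
      = 7432.2 / 138.78 = 53.555 °C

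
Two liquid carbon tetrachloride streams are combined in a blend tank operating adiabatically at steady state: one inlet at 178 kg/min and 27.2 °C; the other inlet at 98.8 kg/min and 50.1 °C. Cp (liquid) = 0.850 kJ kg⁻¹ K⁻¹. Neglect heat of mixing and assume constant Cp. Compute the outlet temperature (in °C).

Energy balance with Q = 0: Σ ṁᵢCp,ᵢ(T_out − Tᵢ) = 0
Σ ṁᵢCp,ᵢTᵢ = 178×0.850×27.2 + 98.8×0.850×50.1 = 8322.8
Σ ṁᵢCp,ᵢ = 178×0.850 + 98.8×0.850 = 235.28
T_out = 8322.8 / 235.28 = 35.374 °C

T_out = 35.4 °C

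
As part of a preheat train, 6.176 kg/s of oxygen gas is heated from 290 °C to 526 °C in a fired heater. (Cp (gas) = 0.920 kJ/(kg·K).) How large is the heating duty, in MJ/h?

Q = ṁ·Cp·ΔT = 6.176 × 0.920 × (526 − 290) = 1340.9 kJ/s
Heating duty = 4827.4 MJ/h

Q = 4830 MJ/h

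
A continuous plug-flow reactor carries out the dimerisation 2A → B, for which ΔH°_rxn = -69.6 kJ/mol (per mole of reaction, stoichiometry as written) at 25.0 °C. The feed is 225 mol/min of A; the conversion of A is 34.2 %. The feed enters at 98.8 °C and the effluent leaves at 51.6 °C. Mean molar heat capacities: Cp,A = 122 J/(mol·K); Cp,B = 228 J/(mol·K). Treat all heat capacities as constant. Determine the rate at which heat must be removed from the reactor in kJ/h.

Q_out = 239000 kJ/h

Extent of reaction ξ = 0.342 × 225 / 2 = 38.475 mol/min
Reaction term: ξ·ΔH°_rxn = 38.475 × -69.6 = -2677.9 kJ/min
Sensible, feed 98.8→25 °C: -2025.8 kJ/min
Outlet flows (mol/min): A 148.05, B 38.475
Sensible, products 25→51.6 °C: 713.8 kJ/min
Q = ΔH = -3989.9 kJ/min = -66.498 kW
Heat removed = 239390 kJ/h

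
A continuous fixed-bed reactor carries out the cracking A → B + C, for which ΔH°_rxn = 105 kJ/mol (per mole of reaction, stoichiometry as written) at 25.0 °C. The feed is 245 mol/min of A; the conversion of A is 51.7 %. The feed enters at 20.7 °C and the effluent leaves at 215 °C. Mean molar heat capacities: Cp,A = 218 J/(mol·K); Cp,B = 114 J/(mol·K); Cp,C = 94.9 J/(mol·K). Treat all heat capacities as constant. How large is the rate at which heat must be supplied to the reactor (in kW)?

Q_in = 391 kW

Extent of reaction ξ = 0.517 × 245 = 126.67 mol/min
Reaction term: ξ·ΔH°_rxn = 126.67 × 105 = 13300 kJ/min
Sensible, feed 20.7→25 °C: 229.66 kJ/min
Outlet flows (mol/min): A 118.33, B 126.67, C 126.67
Sensible, products 25→215 °C: 9928.9 kJ/min
Q = ΔH = 23458 kJ/min = 390.97 kW
Heat supplied = 390.97 kW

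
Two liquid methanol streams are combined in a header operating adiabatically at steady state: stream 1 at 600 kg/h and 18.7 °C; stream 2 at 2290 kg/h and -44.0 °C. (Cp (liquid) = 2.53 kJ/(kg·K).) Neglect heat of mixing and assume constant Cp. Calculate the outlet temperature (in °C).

T_out = -31.0 °C

Energy balance with Q = 0: Σ ṁᵢCp,ᵢ(T_out − Tᵢ) = 0
Σ ṁᵢCp,ᵢTᵢ = 600×2.53×18.7 + 2290×2.53×-44.0 = -226540
Σ ṁᵢCp,ᵢ = 600×2.53 + 2290×2.53 = 7311.7
T_out = -226540 / 7311.7 = -30.983 °C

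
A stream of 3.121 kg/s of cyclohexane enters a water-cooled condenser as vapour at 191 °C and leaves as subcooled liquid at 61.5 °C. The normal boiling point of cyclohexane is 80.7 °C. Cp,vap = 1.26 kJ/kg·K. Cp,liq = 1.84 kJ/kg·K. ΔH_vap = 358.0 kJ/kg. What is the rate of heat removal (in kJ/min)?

Q_c = 99700 kJ/min

vapour 191→80.7 °C: -138.98 kJ/kg
condensation at 80.7 °C: -358 kJ/kg
liquid 80.7→61.5 °C: -35.328 kJ/kg
Δh = -138.98 + -358 + -35.328 = -532.31 kJ/kg
Q = ṁ·Δh = 3.121 kg/s × -532.31 kJ/kg = -1661.3 kJ/s
|Q| = 1661.3 kW = 99680 kJ/min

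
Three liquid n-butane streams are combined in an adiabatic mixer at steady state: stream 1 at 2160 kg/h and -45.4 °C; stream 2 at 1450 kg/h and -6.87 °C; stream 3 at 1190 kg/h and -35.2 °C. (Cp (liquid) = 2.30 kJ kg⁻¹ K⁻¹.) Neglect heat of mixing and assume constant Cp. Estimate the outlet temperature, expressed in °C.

T_out = -31.2 °C

No heat crosses the boundary, so H_out = H_in.
T_out = Σ ṁᵢCp,ᵢTᵢ / Σ ṁᵢCp,ᵢ
      = -344800 / 11040 = -31.232 °C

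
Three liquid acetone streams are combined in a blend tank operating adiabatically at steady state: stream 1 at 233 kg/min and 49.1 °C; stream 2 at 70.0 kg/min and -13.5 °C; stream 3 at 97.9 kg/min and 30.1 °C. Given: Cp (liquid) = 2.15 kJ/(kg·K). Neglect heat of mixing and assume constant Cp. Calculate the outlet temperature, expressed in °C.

No heat crosses the boundary, so H_out = H_in.
T_out = Σ ṁᵢCp,ᵢTᵢ / Σ ṁᵢCp,ᵢ
      = 28900 / 861.93 = 33.53 °C

T_out = 33.5 °C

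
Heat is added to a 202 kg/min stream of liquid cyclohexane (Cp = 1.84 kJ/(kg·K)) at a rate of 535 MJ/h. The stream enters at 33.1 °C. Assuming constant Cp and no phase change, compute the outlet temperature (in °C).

T_out = 57.1 °C

Q = 535 MJ/h = 8916.7 kJ/min
ΔT = Q/(ṁ·Cp) = 8916.7/(202×1.84) = 23.99 K
T_out = 33.1 + 23.99 = 57.09 °C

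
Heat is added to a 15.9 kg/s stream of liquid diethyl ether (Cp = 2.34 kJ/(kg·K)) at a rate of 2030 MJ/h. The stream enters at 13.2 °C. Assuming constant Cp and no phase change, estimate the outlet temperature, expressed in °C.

Q = 2030 MJ/h = 563.89 kJ/s
ΔT = Q/(ṁ·Cp) = 563.89/(15.9×2.34) = 15.156 K
T_out = 13.2 + 15.156 = 28.356 °C

T_out = 28.4 °C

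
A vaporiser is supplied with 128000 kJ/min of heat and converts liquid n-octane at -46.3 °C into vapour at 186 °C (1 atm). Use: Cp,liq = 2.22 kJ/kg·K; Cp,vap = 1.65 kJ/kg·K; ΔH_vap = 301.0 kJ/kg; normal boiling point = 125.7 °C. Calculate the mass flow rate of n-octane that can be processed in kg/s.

ṁ = 2.73 kg/s

Δh = 2.22×(125.7−-46.3) + 301.0 + 1.65×(186−125.7) = 782.34 kJ/kg
Q = 128000 kJ/min = 2133.3 kJ/s = 2133.3 kJ/s
ṁ = Q/Δh = 2133.3 / 782.34 = 2.7269 kg/s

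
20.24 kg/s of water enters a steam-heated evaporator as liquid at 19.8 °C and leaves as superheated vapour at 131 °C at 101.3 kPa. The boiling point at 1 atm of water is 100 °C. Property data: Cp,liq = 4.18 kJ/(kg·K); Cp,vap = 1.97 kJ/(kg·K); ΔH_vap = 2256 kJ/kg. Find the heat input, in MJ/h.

Q = 193000 MJ/h

liquid 19.8→100 °C: 335.24 kJ/kg
vaporisation at 100 °C: 2256 kJ/kg
vapour 100→131 °C: 61.07 kJ/kg
Δh = 335.24 + 2256 + 61.07 = 2652.3 kJ/kg
Q = ṁ·Δh = 20.24 kg/s × 2652.3 kJ/kg = 53683 kJ/s
|Q| = 53683 kW = 193260 MJ/h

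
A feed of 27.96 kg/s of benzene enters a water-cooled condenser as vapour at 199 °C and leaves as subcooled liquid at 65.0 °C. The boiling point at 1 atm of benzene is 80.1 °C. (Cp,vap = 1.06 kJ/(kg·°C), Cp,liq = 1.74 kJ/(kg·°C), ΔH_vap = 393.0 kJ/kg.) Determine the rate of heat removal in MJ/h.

vapour 199→80.1 °C: -126.03 kJ/kg
condensation at 80.1 °C: -393 kJ/kg
liquid 80.1→65.0 °C: -26.274 kJ/kg
Δh = -126.03 + -393 + -26.274 = -545.31 kJ/kg
Q = ṁ·Δh = 27.96 kg/s × -545.31 kJ/kg = -15247 kJ/s
|Q| = 15247 kW = 54889 MJ/h

Q_c = 54900 MJ/h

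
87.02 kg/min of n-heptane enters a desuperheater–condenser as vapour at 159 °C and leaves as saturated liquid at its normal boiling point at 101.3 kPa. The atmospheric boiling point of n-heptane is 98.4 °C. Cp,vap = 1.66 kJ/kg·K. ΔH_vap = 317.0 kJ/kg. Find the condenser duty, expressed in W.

Q_c = 606000 W

vapour 159→98.4 °C: -100.6 kJ/kg
condensation at 98.4 °C: -317 kJ/kg
Δh = -100.6 + -317 = -417.6 kJ/kg
Q = ṁ·Δh = 87.02 kg/min × -417.6 kJ/kg = -36339 kJ/min
|Q| = 605.65 kW = 605650 W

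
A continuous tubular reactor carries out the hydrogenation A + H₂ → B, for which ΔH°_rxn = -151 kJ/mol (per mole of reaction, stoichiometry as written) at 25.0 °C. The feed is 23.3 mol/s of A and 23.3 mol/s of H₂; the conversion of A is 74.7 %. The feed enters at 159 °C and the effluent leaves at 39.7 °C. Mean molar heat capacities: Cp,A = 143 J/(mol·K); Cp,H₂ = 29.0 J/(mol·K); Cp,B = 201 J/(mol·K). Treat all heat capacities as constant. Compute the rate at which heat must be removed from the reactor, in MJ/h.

Q_out = 11200 MJ/h

Extent of reaction ξ = 0.747 × 23.3 = 17.405 mol/s
Reaction term: ξ·ΔH°_rxn = 17.405 × -151 = -2628.2 kJ/s
Sensible, feed 159→25 °C: -537.02 kJ/s
Outlet flows (mol/s): A 5.8949, H₂ 5.8949, B 17.405
Sensible, products 25→39.7 °C: 66.332 kJ/s
Q = ΔH = -3098.9 kJ/s = -3098.9 kW
Heat removed = 11156 MJ/h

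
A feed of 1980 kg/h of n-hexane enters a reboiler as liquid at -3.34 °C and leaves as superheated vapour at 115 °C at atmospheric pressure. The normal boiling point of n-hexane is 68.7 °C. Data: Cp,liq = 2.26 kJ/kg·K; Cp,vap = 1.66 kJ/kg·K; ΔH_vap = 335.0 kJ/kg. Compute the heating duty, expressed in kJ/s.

liquid -3.34→68.7 °C: 162.81 kJ/kg
vaporisation at 68.7 °C: 335 kJ/kg
vapour 68.7→115 °C: 76.858 kJ/kg
Δh = 162.81 + 335 + 76.858 = 574.67 kJ/kg
Q = ṁ·Δh = 1980 kg/h × 574.67 kJ/kg = 1.1378e+06 kJ/h
|Q| = 316.07 kW

Q = 316 kJ/s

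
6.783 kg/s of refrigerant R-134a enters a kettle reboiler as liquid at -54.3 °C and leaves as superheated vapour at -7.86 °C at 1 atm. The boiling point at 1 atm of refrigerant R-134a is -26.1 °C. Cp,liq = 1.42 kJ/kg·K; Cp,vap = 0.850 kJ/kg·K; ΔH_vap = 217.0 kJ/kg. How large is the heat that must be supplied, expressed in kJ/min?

Q = 111000 kJ/min

liquid -54.3→-26.1 °C: 40.044 kJ/kg
vaporisation at -26.1 °C: 217 kJ/kg
vapour -26.1→-7.86 °C: 15.504 kJ/kg
Δh = 40.044 + 217 + 15.504 = 272.55 kJ/kg
Q = ṁ·Δh = 6.783 kg/s × 272.55 kJ/kg = 1848.7 kJ/s
|Q| = 1848.7 kW = 110920 kJ/min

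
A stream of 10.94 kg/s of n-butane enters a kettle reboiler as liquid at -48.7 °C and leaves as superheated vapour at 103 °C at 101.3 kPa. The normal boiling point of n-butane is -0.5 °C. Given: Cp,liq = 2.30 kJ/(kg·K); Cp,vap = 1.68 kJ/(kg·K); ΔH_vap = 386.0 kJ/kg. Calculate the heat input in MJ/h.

liquid -48.7→-0.5 °C: 110.86 kJ/kg
vaporisation at -0.5 °C: 386 kJ/kg
vapour -0.5→103 °C: 173.88 kJ/kg
Δh = 110.86 + 386 + 173.88 = 670.74 kJ/kg
Q = ṁ·Δh = 10.94 kg/s × 670.74 kJ/kg = 7337.9 kJ/s
|Q| = 7337.9 kW = 26416 MJ/h

Q = 26400 MJ/h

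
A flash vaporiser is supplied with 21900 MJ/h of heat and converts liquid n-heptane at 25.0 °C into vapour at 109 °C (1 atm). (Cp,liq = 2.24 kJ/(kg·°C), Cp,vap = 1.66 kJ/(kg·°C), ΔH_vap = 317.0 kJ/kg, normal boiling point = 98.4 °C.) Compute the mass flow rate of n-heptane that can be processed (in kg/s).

ṁ = 12.2 kg/s

Δh = 2.24×(98.4−25.0) + 317.0 + 1.66×(109−98.4) = 499.01 kJ/kg
Q = 21900 MJ/h = 6083.3 kJ/s = 6083.3 kJ/s
ṁ = Q/Δh = 6083.3 / 499.01 = 12.191 kg/s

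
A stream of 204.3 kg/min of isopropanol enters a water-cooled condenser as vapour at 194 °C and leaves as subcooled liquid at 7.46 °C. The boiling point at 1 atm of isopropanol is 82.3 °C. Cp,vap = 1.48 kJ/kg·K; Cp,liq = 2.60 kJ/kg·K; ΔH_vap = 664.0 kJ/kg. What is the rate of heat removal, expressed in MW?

Q_c = 3.49 MW

vapour 194→82.3 °C: -165.32 kJ/kg
condensation at 82.3 °C: -664 kJ/kg
liquid 82.3→7.46 °C: -194.58 kJ/kg
Δh = -165.32 + -664 + -194.58 = -1023.9 kJ/kg
Q = ṁ·Δh = 204.3 kg/min × -1023.9 kJ/kg = -209180 kJ/min
|Q| = 3486.4 kW = 3.4864 MW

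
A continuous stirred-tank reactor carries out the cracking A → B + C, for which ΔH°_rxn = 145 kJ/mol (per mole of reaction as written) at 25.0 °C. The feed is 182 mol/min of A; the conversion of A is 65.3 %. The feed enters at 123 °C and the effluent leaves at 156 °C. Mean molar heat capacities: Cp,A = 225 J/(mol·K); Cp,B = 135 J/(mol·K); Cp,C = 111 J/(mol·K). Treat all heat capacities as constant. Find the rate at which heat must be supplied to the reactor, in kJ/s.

Extent of reaction ξ = 0.653 × 182 = 118.85 mol/min
Reaction term: ξ·ΔH°_rxn = 118.85 × 145 = 17233 kJ/min
Sensible, feed 123→25 °C: -4013.1 kJ/min
Outlet flows (mol/min): A 63.154, B 118.85, C 118.85
Sensible, products 25→156 °C: 5691.4 kJ/min
Q = ΔH = 18911 kJ/min = 315.18 kW
Heat supplied = 315.18 kJ/s

Q_in = 315 kJ/s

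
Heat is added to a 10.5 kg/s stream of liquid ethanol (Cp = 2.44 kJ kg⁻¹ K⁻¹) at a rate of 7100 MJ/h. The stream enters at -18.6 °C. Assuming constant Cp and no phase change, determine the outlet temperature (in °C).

Q = 7100 MJ/h = 1972.2 kJ/s
ΔT = Q/(ṁ·Cp) = 1972.2/(10.5×2.44) = 76.98 K
T_out = -18.6 + 76.98 = 58.38 °C

T_out = 58.4 °C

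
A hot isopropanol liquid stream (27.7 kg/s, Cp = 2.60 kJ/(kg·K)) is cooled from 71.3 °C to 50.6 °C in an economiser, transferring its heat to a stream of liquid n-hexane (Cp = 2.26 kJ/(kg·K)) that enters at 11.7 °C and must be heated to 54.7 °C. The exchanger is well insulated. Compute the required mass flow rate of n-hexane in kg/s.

ṁ_c = 15.3 kg/s

Heat released by hot stream: Q = 27.7 × 2.60 × (71.3 − 50.6) = 1490.8 kJ/s
Energy balance on cold side (adiabatic exchanger): Q = ṁ_c·Cp_c·(T_c,out − T_c,in)
ṁ_c = 1490.8 / [2.26 × (54.7 − 11.7)] = 15.341 kg/s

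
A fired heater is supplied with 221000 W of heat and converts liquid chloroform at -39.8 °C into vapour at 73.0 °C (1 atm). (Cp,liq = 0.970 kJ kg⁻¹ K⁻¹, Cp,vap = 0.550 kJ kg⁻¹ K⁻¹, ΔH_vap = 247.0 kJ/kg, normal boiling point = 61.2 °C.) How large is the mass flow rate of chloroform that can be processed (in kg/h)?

ṁ = 2260 kg/h

Δh = 0.970×(61.2−-39.8) + 247.0 + 0.550×(73.0−61.2) = 351.46 kJ/kg
Q = 221000 W = 221 kJ/s = 795600 kJ/h
ṁ = Q/Δh = 795600 / 351.46 = 2263.7 kg/h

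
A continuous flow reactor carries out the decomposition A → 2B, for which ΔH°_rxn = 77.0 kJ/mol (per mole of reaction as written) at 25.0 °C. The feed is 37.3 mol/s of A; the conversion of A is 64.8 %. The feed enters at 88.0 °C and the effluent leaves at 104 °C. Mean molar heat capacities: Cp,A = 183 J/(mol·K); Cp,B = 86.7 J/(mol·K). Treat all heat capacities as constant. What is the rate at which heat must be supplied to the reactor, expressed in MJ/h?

Extent of reaction ξ = 0.648 × 37.3 = 24.17 mol/s
Reaction term: ξ·ΔH°_rxn = 24.17 × 77.0 = 1861.1 kJ/s
Sensible, feed 88.0→25 °C: -430.03 kJ/s
Outlet flows (mol/s): A 13.13, B 48.341
Sensible, products 25→104 °C: 520.92 kJ/s
Q = ΔH = 1952 kJ/s = 1952 kW
Heat supplied = 7027.2 MJ/h

Q_in = 7030 MJ/h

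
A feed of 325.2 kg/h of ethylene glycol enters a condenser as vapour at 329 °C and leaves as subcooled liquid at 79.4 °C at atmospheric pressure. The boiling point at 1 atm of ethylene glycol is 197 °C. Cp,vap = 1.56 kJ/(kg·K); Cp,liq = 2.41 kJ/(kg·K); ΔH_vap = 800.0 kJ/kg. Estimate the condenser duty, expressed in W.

Q_c = 116000 W

vapour 329→197 °C: -205.92 kJ/kg
condensation at 197 °C: -800 kJ/kg
liquid 197→79.4 °C: -283.42 kJ/kg
Δh = -205.92 + -800 + -283.42 = -1289.3 kJ/kg
Q = ṁ·Δh = 325.2 kg/h × -1289.3 kJ/kg = -419290 kJ/h
|Q| = 116.47 kW = 116470 W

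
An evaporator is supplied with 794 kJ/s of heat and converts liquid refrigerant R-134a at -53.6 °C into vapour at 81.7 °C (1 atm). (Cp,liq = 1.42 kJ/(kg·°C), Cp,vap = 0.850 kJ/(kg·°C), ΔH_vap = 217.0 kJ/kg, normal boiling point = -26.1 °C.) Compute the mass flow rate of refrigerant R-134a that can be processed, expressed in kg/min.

ṁ = 137 kg/min

Δh = 1.42×(-26.1−-53.6) + 217.0 + 0.850×(81.7−-26.1) = 347.68 kJ/kg
Q = 794 kJ/s = 794 kJ/s = 47640 kJ/min
ṁ = Q/Δh = 47640 / 347.68 = 137.02 kg/min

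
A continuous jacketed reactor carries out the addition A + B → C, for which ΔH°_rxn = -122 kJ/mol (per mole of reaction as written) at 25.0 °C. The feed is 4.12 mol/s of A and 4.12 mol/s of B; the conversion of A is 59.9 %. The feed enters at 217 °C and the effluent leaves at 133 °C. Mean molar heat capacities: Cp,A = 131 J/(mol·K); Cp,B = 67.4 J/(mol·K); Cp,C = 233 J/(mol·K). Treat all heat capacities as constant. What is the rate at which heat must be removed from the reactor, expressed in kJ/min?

Extent of reaction ξ = 0.599 × 4.12 = 2.4679 mol/s
Reaction term: ξ·ΔH°_rxn = 2.4679 × -122 = -301.08 kJ/s
Sensible, feed 217→25 °C: -156.94 kJ/s
Outlet flows (mol/s): A 1.6521, B 1.6521, C 2.4679
Sensible, products 25→133 °C: 97.502 kJ/s
Q = ΔH = -360.52 kJ/s = -360.52 kW
Heat removed = 21631 kJ/min

Q_out = 21600 kJ/min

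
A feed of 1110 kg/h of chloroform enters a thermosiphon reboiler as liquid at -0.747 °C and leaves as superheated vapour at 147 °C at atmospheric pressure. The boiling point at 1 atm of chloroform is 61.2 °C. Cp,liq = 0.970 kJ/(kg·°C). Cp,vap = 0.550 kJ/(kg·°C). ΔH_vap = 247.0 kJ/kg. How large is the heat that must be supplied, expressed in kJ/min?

liquid -0.747→61.2 °C: 60.089 kJ/kg
vaporisation at 61.2 °C: 247 kJ/kg
vapour 61.2→147 °C: 47.19 kJ/kg
Δh = 60.089 + 247 + 47.19 = 354.28 kJ/kg
Q = ṁ·Δh = 1110 kg/h × 354.28 kJ/kg = 393250 kJ/h
|Q| = 109.24 kW = 6554.2 kJ/min

Q = 6550 kJ/min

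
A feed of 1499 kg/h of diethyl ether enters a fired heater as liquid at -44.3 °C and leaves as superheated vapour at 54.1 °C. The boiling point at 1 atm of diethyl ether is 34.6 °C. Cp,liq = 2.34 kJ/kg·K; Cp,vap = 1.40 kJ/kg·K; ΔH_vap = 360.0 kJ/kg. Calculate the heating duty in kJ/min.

Q = 14300 kJ/min

liquid -44.3→34.6 °C: 184.63 kJ/kg
vaporisation at 34.6 °C: 360 kJ/kg
vapour 34.6→54.1 °C: 27.3 kJ/kg
Δh = 184.63 + 360 + 27.3 = 571.93 kJ/kg
Q = ṁ·Δh = 1499 kg/h × 571.93 kJ/kg = 857320 kJ/h
|Q| = 238.14 kW = 14289 kJ/min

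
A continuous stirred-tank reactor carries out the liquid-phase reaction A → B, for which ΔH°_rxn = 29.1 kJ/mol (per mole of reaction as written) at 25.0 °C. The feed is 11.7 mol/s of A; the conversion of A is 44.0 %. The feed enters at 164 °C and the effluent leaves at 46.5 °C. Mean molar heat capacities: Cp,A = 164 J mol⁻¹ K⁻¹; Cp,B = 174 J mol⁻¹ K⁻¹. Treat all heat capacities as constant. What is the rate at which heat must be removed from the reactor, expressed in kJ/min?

Extent of reaction ξ = 0.440 × 11.7 = 5.148 mol/s
Reaction term: ξ·ΔH°_rxn = 5.148 × 29.1 = 149.81 kJ/s
Sensible, feed 164→25 °C: -266.71 kJ/s
Outlet flows (mol/s): A 6.552, B 5.148
Sensible, products 25→46.5 °C: 42.361 kJ/s
Q = ΔH = -74.545 kJ/s = -74.545 kW
Heat removed = 4472.7 kJ/min

Q_out = 4470 kJ/min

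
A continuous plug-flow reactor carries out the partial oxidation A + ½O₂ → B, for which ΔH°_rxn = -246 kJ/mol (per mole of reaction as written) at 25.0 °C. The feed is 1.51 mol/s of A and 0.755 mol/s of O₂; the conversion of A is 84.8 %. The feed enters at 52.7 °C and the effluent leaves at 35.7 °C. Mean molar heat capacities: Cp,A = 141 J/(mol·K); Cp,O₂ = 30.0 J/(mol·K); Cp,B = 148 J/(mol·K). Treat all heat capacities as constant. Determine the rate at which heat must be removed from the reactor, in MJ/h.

Q_out = 1150 MJ/h

Extent of reaction ξ = 0.848 × 1.51 = 1.2805 mol/s
Reaction term: ξ·ΔH°_rxn = 1.2805 × -246 = -315 kJ/s
Sensible, feed 52.7→25 °C: -6.525 kJ/s
Outlet flows (mol/s): A 0.22952, O₂ 0.11476, B 1.2805
Sensible, products 25→35.7 °C: 2.4109 kJ/s
Q = ΔH = -319.11 kJ/s = -319.11 kW
Heat removed = 1148.8 MJ/h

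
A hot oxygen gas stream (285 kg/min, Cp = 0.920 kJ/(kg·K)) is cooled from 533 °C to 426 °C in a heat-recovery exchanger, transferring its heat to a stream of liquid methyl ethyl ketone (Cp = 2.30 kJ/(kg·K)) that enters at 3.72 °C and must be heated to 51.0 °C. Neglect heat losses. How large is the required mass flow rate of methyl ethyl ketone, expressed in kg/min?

ṁ_c = 258 kg/min

Heat released by hot stream: Q = 285 × 0.920 × (533 − 426) = 28055 kJ/min
Energy balance on cold side (adiabatic exchanger): Q = ṁ_c·Cp_c·(T_c,out − T_c,in)
ṁ_c = 28055 / [2.30 × (51.0 − 3.72)] = 257.99 kg/min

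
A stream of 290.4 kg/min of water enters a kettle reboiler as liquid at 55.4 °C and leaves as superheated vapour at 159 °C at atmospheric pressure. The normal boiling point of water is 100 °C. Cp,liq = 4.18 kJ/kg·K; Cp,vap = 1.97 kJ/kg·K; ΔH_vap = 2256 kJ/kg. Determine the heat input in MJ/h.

liquid 55.4→100 °C: 186.43 kJ/kg
vaporisation at 100 °C: 2256 kJ/kg
vapour 100→159 °C: 116.23 kJ/kg
Δh = 186.43 + 2256 + 116.23 = 2558.7 kJ/kg
Q = ṁ·Δh = 290.4 kg/min × 2558.7 kJ/kg = 743030 kJ/min
|Q| = 12384 kW = 44582 MJ/h

Q = 44600 MJ/h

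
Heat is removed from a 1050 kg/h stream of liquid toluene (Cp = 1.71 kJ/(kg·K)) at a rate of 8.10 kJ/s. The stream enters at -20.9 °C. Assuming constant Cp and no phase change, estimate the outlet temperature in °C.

Q = 8.10 kJ/s = 29160 kJ/h
ΔT = Q/(ṁ·Cp) = 29160/(1050×1.71) = 16.241 K
T_out = -20.9 − 16.241 = -37.141 °C

T_out = -37.1 °C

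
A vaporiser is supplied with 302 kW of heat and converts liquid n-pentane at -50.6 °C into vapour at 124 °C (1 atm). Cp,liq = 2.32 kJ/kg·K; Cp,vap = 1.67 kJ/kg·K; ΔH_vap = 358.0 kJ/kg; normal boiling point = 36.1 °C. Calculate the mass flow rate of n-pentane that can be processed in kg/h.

Δh = 2.32×(36.1−-50.6) + 358.0 + 1.67×(124−36.1) = 705.94 kJ/kg
Q = 302 kW = 302 kJ/s = 1.0872e+06 kJ/h
ṁ = Q/Δh = 1.0872e+06 / 705.94 = 1540.1 kg/h

ṁ = 1540 kg/h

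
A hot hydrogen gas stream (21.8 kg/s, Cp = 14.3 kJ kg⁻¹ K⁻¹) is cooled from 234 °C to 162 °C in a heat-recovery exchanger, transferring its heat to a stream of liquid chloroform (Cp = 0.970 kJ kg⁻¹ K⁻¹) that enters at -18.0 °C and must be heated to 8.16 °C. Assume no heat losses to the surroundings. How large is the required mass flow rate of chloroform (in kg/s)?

ṁ_c = 885 kg/s

Heat released by hot stream: Q = 21.8 × 14.3 × (234 − 162) = 22445 kJ/s
Energy balance on cold side (adiabatic exchanger): Q = ṁ_c·Cp_c·(T_c,out − T_c,in)
ṁ_c = 22445 / [0.970 × (8.16 − -18.0)] = 884.54 kg/s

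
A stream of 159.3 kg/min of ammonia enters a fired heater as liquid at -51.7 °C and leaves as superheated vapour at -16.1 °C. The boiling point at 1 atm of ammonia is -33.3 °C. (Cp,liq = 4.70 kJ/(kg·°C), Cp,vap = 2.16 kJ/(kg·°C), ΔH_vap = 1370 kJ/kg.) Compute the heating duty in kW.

liquid -51.7→-33.3 °C: 86.48 kJ/kg
vaporisation at -33.3 °C: 1370 kJ/kg
vapour -33.3→-16.1 °C: 37.152 kJ/kg
Δh = 86.48 + 1370 + 37.152 = 1493.6 kJ/kg
Q = ṁ·Δh = 159.3 kg/min × 1493.6 kJ/kg = 237940 kJ/min
|Q| = 3965.6 kW

Q = 3970 kW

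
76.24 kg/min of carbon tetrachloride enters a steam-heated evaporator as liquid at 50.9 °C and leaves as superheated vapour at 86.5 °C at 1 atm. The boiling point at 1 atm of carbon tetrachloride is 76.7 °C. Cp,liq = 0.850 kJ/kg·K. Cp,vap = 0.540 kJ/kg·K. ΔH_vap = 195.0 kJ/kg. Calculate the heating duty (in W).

Q = 282000 W

liquid 50.9→76.7 °C: 21.93 kJ/kg
vaporisation at 76.7 °C: 195 kJ/kg
vapour 76.7→86.5 °C: 5.292 kJ/kg
Δh = 21.93 + 195 + 5.292 = 222.22 kJ/kg
Q = ṁ·Δh = 76.24 kg/min × 222.22 kJ/kg = 16942 kJ/min
|Q| = 282.37 kW = 282370 W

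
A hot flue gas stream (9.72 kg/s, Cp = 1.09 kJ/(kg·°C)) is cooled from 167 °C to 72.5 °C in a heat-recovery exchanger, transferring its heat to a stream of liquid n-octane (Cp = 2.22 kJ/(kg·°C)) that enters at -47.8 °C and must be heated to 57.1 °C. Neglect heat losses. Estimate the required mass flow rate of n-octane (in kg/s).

ṁ_c = 4.30 kg/s

Heat released by hot stream: Q = 9.72 × 1.09 × (167 − 72.5) = 1001.2 kJ/s
Energy balance on cold side (adiabatic exchanger): Q = ṁ_c·Cp_c·(T_c,out − T_c,in)
ṁ_c = 1001.2 / [2.22 × (57.1 − -47.8)] = 4.2993 kg/s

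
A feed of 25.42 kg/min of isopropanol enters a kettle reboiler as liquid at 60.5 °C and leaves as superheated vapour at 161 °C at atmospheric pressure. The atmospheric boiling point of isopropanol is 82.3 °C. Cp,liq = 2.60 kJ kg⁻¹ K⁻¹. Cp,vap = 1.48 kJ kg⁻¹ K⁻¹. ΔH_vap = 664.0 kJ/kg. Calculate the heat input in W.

liquid 60.5→82.3 °C: 56.68 kJ/kg
vaporisation at 82.3 °C: 664 kJ/kg
vapour 82.3→161 °C: 116.48 kJ/kg
Δh = 56.68 + 664 + 116.48 = 837.16 kJ/kg
Q = ṁ·Δh = 25.42 kg/min × 837.16 kJ/kg = 21281 kJ/min
|Q| = 354.68 kW = 354680 W

Q = 355000 W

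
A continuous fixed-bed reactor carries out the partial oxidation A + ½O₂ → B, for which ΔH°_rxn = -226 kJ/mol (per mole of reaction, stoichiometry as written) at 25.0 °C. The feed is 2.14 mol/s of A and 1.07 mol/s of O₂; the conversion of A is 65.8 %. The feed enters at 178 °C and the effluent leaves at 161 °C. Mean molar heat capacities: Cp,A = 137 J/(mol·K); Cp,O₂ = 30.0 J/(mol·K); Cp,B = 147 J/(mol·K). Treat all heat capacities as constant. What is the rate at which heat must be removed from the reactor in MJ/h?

Q_out = 1170 MJ/h

Extent of reaction ξ = 0.658 × 2.14 = 1.4081 mol/s
Reaction term: ξ·ΔH°_rxn = 1.4081 × -226 = -318.24 kJ/s
Sensible, feed 178→25 °C: -49.768 kJ/s
Outlet flows (mol/s): A 0.73188, O₂ 0.36594, B 1.4081
Sensible, products 25→161 °C: 43.281 kJ/s
Q = ΔH = -324.72 kJ/s = -324.72 kW
Heat removed = 1169 MJ/h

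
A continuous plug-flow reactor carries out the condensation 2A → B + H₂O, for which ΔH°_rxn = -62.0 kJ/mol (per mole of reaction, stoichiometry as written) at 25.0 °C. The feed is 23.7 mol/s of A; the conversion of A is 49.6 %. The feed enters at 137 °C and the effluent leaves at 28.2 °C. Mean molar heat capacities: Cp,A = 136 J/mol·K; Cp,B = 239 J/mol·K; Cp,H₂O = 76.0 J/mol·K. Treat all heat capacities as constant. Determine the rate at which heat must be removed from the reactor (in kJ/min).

Extent of reaction ξ = 0.496 × 23.7 / 2 = 5.8776 mol/s
Reaction term: ξ·ΔH°_rxn = 5.8776 × -62.0 = -364.41 kJ/s
Sensible, feed 137→25 °C: -361 kJ/s
Outlet flows (mol/s): A 11.945, B 5.8776, H₂O 5.8776
Sensible, products 25→28.2 °C: 11.123 kJ/s
Q = ΔH = -714.29 kJ/s = -714.29 kW
Heat removed = 42857 kJ/min

Q_out = 42900 kJ/min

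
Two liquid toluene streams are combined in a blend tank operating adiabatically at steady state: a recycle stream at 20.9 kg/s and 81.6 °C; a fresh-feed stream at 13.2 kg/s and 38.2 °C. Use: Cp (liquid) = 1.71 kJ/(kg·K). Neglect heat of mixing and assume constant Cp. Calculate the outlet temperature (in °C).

No heat crosses the boundary, so H_out = H_in.
T_out = Σ ṁᵢCp,ᵢTᵢ / Σ ṁᵢCp,ᵢ
      = 3778.6 / 58.311 = 64.8 °C

T_out = 64.8 °C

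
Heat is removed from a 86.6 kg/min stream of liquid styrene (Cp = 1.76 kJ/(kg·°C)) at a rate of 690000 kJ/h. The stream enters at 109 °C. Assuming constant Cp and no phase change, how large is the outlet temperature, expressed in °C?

T_out = 33.5 °C

Q = 690000 kJ/h = 11500 kJ/min
ΔT = Q/(ṁ·Cp) = 11500/(86.6×1.76) = 75.451 K
T_out = 109 − 75.451 = 33.549 °C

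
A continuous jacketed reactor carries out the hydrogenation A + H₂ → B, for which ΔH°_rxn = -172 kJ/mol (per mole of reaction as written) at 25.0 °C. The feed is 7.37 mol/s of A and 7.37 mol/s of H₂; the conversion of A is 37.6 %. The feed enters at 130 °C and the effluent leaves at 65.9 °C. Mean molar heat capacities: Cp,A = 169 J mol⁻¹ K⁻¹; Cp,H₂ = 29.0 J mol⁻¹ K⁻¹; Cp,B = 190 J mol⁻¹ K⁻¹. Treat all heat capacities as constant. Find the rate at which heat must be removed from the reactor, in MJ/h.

Extent of reaction ξ = 0.376 × 7.37 = 2.7711 mol/s
Reaction term: ξ·ΔH°_rxn = 2.7711 × -172 = -476.63 kJ/s
Sensible, feed 130→25 °C: -153.22 kJ/s
Outlet flows (mol/s): A 4.5989, H₂ 4.5989, B 2.7711
Sensible, products 25→65.9 °C: 58.777 kJ/s
Q = ΔH = -571.08 kJ/s = -571.08 kW
Heat removed = 2055.9 MJ/h

Q_out = 2060 MJ/h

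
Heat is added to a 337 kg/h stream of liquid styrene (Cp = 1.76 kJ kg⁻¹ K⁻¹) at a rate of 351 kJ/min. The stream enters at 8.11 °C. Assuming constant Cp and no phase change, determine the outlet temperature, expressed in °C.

T_out = 43.6 °C

Q = 351 kJ/min = 21060 kJ/h
ΔT = Q/(ṁ·Cp) = 21060/(337×1.76) = 35.507 K
T_out = 8.11 + 35.507 = 43.617 °C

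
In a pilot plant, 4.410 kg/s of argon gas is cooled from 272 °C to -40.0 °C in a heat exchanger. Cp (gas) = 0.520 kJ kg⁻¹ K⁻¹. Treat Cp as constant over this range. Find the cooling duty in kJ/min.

Q = ṁ·Cp·ΔT = 4.410 × 0.520 × (-40.0 − 272) = -715.48 kJ/s
Cooling duty = 42929 kJ/min

Q_c = 42900 kJ/min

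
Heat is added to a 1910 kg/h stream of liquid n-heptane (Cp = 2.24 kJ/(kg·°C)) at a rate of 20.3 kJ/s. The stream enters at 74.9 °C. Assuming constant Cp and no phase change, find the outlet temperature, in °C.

Q = 20.3 kJ/s = 73080 kJ/h
ΔT = Q/(ṁ·Cp) = 73080/(1910×2.24) = 17.081 K
T_out = 74.9 + 17.081 = 91.981 °C

T_out = 92.0 °C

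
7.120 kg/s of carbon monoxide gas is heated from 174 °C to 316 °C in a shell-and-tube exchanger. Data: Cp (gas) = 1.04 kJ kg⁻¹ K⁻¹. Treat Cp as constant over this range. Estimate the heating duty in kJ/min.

Q = 63100 kJ/min

Q = ṁ·Cp·ΔT = 7.120 × 1.04 × (316 − 174) = 1051.5 kJ/s
Heating duty = 63089 kJ/min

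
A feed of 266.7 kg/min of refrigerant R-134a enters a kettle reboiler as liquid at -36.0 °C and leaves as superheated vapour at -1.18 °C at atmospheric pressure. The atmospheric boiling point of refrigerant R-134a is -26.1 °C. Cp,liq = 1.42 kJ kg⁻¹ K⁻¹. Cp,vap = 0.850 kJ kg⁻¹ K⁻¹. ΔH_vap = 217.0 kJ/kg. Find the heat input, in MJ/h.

Q = 4040 MJ/h

liquid -36.0→-26.1 °C: 14.058 kJ/kg
vaporisation at -26.1 °C: 217 kJ/kg
vapour -26.1→-1.18 °C: 21.182 kJ/kg
Δh = 14.058 + 217 + 21.182 = 252.24 kJ/kg
Q = ṁ·Δh = 266.7 kg/min × 252.24 kJ/kg = 67272 kJ/min
|Q| = 1121.2 kW = 4036.3 MJ/h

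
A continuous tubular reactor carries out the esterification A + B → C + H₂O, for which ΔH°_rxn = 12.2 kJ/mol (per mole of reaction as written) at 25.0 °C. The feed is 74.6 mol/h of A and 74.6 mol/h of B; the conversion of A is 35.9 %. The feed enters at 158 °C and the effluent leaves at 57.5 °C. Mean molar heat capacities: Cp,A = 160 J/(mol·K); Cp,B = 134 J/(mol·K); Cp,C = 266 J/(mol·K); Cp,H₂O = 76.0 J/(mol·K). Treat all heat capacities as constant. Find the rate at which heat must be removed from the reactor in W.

Extent of reaction ξ = 0.359 × 74.6 = 26.781 mol/h
Reaction term: ξ·ΔH°_rxn = 26.781 × 12.2 = 326.73 kJ/h
Sensible, feed 158→25 °C: -2917 kJ/h
Outlet flows (mol/h): A 47.819, B 47.819, C 26.781, H₂O 26.781
Sensible, products 25→57.5 °C: 754.58 kJ/h
Q = ΔH = -1835.7 kJ/h = -0.50992 kW
Heat removed = 509.92 W

Q_out = 510 W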